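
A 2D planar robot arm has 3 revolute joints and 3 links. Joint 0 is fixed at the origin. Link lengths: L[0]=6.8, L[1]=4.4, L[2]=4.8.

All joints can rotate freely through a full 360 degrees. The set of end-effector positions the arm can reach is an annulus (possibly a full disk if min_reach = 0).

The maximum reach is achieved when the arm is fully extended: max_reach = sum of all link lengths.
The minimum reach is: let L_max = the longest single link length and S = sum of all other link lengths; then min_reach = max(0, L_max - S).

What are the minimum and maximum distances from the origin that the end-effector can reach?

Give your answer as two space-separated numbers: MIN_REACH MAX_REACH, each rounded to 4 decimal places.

Link lengths: [6.8, 4.4, 4.8]
max_reach = 6.8 + 4.4 + 4.8 = 16
L_max = max([6.8, 4.4, 4.8]) = 6.8
S (sum of others) = 16 - 6.8 = 9.2
min_reach = max(0, 6.8 - 9.2) = max(0, -2.4) = 0

Answer: 0.0000 16.0000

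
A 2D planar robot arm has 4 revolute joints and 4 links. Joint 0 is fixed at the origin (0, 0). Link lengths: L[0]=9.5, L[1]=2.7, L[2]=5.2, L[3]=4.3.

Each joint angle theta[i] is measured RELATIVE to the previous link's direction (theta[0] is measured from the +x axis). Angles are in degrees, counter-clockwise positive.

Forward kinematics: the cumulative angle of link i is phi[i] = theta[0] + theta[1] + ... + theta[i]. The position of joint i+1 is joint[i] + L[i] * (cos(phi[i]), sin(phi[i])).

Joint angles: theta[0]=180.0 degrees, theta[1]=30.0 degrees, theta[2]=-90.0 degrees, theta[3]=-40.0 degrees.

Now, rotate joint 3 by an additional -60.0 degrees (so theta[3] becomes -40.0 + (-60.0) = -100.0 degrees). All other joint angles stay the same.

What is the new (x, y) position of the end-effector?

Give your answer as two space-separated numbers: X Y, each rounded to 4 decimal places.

Answer: -10.3976 4.6240

Derivation:
joint[0] = (0.0000, 0.0000)  (base)
link 0: phi[0] = 180 = 180 deg
  cos(180 deg) = -1.0000, sin(180 deg) = 0.0000
  joint[1] = (0.0000, 0.0000) + 9.5 * (-1.0000, 0.0000) = (0.0000 + -9.5000, 0.0000 + 0.0000) = (-9.5000, 0.0000)
link 1: phi[1] = 180 + 30 = 210 deg
  cos(210 deg) = -0.8660, sin(210 deg) = -0.5000
  joint[2] = (-9.5000, 0.0000) + 2.7 * (-0.8660, -0.5000) = (-9.5000 + -2.3383, 0.0000 + -1.3500) = (-11.8383, -1.3500)
link 2: phi[2] = 180 + 30 + -90 = 120 deg
  cos(120 deg) = -0.5000, sin(120 deg) = 0.8660
  joint[3] = (-11.8383, -1.3500) + 5.2 * (-0.5000, 0.8660) = (-11.8383 + -2.6000, -1.3500 + 4.5033) = (-14.4383, 3.1533)
link 3: phi[3] = 180 + 30 + -90 + -100 = 20 deg
  cos(20 deg) = 0.9397, sin(20 deg) = 0.3420
  joint[4] = (-14.4383, 3.1533) + 4.3 * (0.9397, 0.3420) = (-14.4383 + 4.0407, 3.1533 + 1.4707) = (-10.3976, 4.6240)
End effector: (-10.3976, 4.6240)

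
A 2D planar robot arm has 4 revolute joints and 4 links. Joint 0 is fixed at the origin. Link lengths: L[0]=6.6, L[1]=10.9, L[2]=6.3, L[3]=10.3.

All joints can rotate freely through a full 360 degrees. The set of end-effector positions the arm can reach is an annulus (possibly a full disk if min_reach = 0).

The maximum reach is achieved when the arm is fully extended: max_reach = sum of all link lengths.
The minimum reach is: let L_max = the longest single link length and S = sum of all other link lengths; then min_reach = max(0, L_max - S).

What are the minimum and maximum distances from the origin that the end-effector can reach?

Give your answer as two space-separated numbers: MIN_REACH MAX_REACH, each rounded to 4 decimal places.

Answer: 0.0000 34.1000

Derivation:
Link lengths: [6.6, 10.9, 6.3, 10.3]
max_reach = 6.6 + 10.9 + 6.3 + 10.3 = 34.1
L_max = max([6.6, 10.9, 6.3, 10.3]) = 10.9
S (sum of others) = 34.1 - 10.9 = 23.2
min_reach = max(0, 10.9 - 23.2) = max(0, -12.3) = 0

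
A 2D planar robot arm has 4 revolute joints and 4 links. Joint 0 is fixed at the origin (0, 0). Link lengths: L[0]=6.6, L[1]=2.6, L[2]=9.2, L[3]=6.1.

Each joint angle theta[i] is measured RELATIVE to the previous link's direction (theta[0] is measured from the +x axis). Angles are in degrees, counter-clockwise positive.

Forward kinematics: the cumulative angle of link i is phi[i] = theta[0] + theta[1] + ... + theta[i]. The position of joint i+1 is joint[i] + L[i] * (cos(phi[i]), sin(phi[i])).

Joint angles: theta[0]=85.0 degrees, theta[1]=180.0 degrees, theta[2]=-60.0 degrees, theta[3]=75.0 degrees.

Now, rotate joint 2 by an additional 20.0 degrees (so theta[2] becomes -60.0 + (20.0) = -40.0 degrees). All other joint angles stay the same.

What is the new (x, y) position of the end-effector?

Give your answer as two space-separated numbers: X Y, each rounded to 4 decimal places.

joint[0] = (0.0000, 0.0000)  (base)
link 0: phi[0] = 85 = 85 deg
  cos(85 deg) = 0.0872, sin(85 deg) = 0.9962
  joint[1] = (0.0000, 0.0000) + 6.6 * (0.0872, 0.9962) = (0.0000 + 0.5752, 0.0000 + 6.5749) = (0.5752, 6.5749)
link 1: phi[1] = 85 + 180 = 265 deg
  cos(265 deg) = -0.0872, sin(265 deg) = -0.9962
  joint[2] = (0.5752, 6.5749) + 2.6 * (-0.0872, -0.9962) = (0.5752 + -0.2266, 6.5749 + -2.5901) = (0.3486, 3.9848)
link 2: phi[2] = 85 + 180 + -40 = 225 deg
  cos(225 deg) = -0.7071, sin(225 deg) = -0.7071
  joint[3] = (0.3486, 3.9848) + 9.2 * (-0.7071, -0.7071) = (0.3486 + -6.5054, 3.9848 + -6.5054) = (-6.1568, -2.5206)
link 3: phi[3] = 85 + 180 + -40 + 75 = 300 deg
  cos(300 deg) = 0.5000, sin(300 deg) = -0.8660
  joint[4] = (-6.1568, -2.5206) + 6.1 * (0.5000, -0.8660) = (-6.1568 + 3.0500, -2.5206 + -5.2828) = (-3.1068, -7.8034)
End effector: (-3.1068, -7.8034)

Answer: -3.1068 -7.8034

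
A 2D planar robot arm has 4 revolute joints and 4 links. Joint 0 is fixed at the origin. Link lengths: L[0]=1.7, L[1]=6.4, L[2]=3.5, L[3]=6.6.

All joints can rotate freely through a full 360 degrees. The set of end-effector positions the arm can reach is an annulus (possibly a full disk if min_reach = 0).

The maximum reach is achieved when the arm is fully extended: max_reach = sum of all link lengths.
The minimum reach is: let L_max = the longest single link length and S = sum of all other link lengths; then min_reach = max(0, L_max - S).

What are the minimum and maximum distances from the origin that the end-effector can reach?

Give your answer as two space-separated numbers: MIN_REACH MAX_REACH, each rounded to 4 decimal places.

Link lengths: [1.7, 6.4, 3.5, 6.6]
max_reach = 1.7 + 6.4 + 3.5 + 6.6 = 18.2
L_max = max([1.7, 6.4, 3.5, 6.6]) = 6.6
S (sum of others) = 18.2 - 6.6 = 11.6
min_reach = max(0, 6.6 - 11.6) = max(0, -5) = 0

Answer: 0.0000 18.2000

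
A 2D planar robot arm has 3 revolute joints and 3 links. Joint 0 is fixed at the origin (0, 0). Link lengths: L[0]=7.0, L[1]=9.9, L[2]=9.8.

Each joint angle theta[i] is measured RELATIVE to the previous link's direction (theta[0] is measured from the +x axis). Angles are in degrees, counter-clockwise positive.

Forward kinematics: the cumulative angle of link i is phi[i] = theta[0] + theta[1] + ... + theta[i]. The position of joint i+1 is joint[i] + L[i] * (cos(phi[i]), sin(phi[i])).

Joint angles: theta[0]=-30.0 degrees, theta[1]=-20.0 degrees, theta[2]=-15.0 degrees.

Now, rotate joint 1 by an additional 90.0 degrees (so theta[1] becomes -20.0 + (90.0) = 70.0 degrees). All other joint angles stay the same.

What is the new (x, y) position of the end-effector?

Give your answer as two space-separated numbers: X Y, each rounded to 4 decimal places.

Answer: 22.5278 7.0053

Derivation:
joint[0] = (0.0000, 0.0000)  (base)
link 0: phi[0] = -30 = -30 deg
  cos(-30 deg) = 0.8660, sin(-30 deg) = -0.5000
  joint[1] = (0.0000, 0.0000) + 7 * (0.8660, -0.5000) = (0.0000 + 6.0622, 0.0000 + -3.5000) = (6.0622, -3.5000)
link 1: phi[1] = -30 + 70 = 40 deg
  cos(40 deg) = 0.7660, sin(40 deg) = 0.6428
  joint[2] = (6.0622, -3.5000) + 9.9 * (0.7660, 0.6428) = (6.0622 + 7.5838, -3.5000 + 6.3636) = (13.6460, 2.8636)
link 2: phi[2] = -30 + 70 + -15 = 25 deg
  cos(25 deg) = 0.9063, sin(25 deg) = 0.4226
  joint[3] = (13.6460, 2.8636) + 9.8 * (0.9063, 0.4226) = (13.6460 + 8.8818, 2.8636 + 4.1417) = (22.5278, 7.0053)
End effector: (22.5278, 7.0053)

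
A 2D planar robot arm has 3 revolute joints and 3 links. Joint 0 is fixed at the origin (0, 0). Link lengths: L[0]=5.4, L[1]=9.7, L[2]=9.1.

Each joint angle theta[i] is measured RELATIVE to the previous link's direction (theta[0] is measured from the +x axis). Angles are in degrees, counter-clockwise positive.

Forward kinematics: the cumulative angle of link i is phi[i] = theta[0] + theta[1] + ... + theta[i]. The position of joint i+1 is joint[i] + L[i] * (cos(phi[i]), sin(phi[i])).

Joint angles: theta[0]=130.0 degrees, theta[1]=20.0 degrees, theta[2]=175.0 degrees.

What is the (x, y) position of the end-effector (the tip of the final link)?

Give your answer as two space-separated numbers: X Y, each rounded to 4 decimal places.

joint[0] = (0.0000, 0.0000)  (base)
link 0: phi[0] = 130 = 130 deg
  cos(130 deg) = -0.6428, sin(130 deg) = 0.7660
  joint[1] = (0.0000, 0.0000) + 5.4 * (-0.6428, 0.7660) = (0.0000 + -3.4711, 0.0000 + 4.1366) = (-3.4711, 4.1366)
link 1: phi[1] = 130 + 20 = 150 deg
  cos(150 deg) = -0.8660, sin(150 deg) = 0.5000
  joint[2] = (-3.4711, 4.1366) + 9.7 * (-0.8660, 0.5000) = (-3.4711 + -8.4004, 4.1366 + 4.8500) = (-11.8715, 8.9866)
link 2: phi[2] = 130 + 20 + 175 = 325 deg
  cos(325 deg) = 0.8192, sin(325 deg) = -0.5736
  joint[3] = (-11.8715, 8.9866) + 9.1 * (0.8192, -0.5736) = (-11.8715 + 7.4543, 8.9866 + -5.2195) = (-4.4172, 3.7671)
End effector: (-4.4172, 3.7671)

Answer: -4.4172 3.7671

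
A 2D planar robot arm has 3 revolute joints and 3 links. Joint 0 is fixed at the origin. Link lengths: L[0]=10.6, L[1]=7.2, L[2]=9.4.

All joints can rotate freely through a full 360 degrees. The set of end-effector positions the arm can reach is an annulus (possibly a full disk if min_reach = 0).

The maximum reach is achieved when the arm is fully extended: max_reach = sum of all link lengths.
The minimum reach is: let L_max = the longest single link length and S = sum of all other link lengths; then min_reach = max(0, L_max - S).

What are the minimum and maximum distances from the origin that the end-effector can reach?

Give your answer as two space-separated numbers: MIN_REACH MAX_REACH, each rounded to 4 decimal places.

Answer: 0.0000 27.2000

Derivation:
Link lengths: [10.6, 7.2, 9.4]
max_reach = 10.6 + 7.2 + 9.4 = 27.2
L_max = max([10.6, 7.2, 9.4]) = 10.6
S (sum of others) = 27.2 - 10.6 = 16.6
min_reach = max(0, 10.6 - 16.6) = max(0, -6) = 0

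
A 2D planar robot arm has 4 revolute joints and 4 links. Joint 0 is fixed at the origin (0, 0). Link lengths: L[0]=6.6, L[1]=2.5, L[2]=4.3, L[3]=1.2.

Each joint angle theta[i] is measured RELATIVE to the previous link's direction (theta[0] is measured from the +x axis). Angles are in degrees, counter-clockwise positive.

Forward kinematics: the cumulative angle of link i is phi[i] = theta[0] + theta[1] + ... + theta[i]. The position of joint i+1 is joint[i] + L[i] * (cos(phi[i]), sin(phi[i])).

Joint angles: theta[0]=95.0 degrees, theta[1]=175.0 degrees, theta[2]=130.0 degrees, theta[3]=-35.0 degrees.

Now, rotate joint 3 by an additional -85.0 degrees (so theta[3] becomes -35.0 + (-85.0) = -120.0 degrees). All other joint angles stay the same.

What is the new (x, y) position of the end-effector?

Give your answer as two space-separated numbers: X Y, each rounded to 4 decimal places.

joint[0] = (0.0000, 0.0000)  (base)
link 0: phi[0] = 95 = 95 deg
  cos(95 deg) = -0.0872, sin(95 deg) = 0.9962
  joint[1] = (0.0000, 0.0000) + 6.6 * (-0.0872, 0.9962) = (0.0000 + -0.5752, 0.0000 + 6.5749) = (-0.5752, 6.5749)
link 1: phi[1] = 95 + 175 = 270 deg
  cos(270 deg) = -0.0000, sin(270 deg) = -1.0000
  joint[2] = (-0.5752, 6.5749) + 2.5 * (-0.0000, -1.0000) = (-0.5752 + -0.0000, 6.5749 + -2.5000) = (-0.5752, 4.0749)
link 2: phi[2] = 95 + 175 + 130 = 400 deg
  cos(400 deg) = 0.7660, sin(400 deg) = 0.6428
  joint[3] = (-0.5752, 4.0749) + 4.3 * (0.7660, 0.6428) = (-0.5752 + 3.2940, 4.0749 + 2.7640) = (2.7188, 6.8389)
link 3: phi[3] = 95 + 175 + 130 + -120 = 280 deg
  cos(280 deg) = 0.1736, sin(280 deg) = -0.9848
  joint[4] = (2.7188, 6.8389) + 1.2 * (0.1736, -0.9848) = (2.7188 + 0.2084, 6.8389 + -1.1818) = (2.9271, 5.6571)
End effector: (2.9271, 5.6571)

Answer: 2.9271 5.6571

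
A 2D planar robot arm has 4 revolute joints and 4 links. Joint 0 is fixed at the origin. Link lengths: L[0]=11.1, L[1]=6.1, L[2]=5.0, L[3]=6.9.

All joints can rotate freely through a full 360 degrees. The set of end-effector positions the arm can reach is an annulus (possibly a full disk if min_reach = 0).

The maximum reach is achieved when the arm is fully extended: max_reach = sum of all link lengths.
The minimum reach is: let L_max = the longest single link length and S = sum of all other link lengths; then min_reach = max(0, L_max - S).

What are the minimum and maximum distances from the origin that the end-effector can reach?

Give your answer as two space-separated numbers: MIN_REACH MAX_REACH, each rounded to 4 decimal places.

Link lengths: [11.1, 6.1, 5.0, 6.9]
max_reach = 11.1 + 6.1 + 5 + 6.9 = 29.1
L_max = max([11.1, 6.1, 5.0, 6.9]) = 11.1
S (sum of others) = 29.1 - 11.1 = 18
min_reach = max(0, 11.1 - 18) = max(0, -6.9) = 0

Answer: 0.0000 29.1000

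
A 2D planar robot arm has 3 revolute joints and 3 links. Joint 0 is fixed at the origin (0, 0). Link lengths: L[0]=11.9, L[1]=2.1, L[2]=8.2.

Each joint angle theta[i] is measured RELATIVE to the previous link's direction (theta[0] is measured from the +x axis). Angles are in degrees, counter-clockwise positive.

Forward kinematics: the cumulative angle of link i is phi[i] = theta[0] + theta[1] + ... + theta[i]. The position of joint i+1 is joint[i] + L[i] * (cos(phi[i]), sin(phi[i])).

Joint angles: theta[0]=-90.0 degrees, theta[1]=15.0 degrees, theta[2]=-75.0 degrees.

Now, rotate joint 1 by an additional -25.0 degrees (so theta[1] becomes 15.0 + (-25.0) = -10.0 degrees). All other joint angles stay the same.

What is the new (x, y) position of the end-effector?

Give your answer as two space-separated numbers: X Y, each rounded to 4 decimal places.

Answer: -8.5335 -14.6828

Derivation:
joint[0] = (0.0000, 0.0000)  (base)
link 0: phi[0] = -90 = -90 deg
  cos(-90 deg) = 0.0000, sin(-90 deg) = -1.0000
  joint[1] = (0.0000, 0.0000) + 11.9 * (0.0000, -1.0000) = (0.0000 + 0.0000, 0.0000 + -11.9000) = (0.0000, -11.9000)
link 1: phi[1] = -90 + -10 = -100 deg
  cos(-100 deg) = -0.1736, sin(-100 deg) = -0.9848
  joint[2] = (0.0000, -11.9000) + 2.1 * (-0.1736, -0.9848) = (0.0000 + -0.3647, -11.9000 + -2.0681) = (-0.3647, -13.9681)
link 2: phi[2] = -90 + -10 + -75 = -175 deg
  cos(-175 deg) = -0.9962, sin(-175 deg) = -0.0872
  joint[3] = (-0.3647, -13.9681) + 8.2 * (-0.9962, -0.0872) = (-0.3647 + -8.1688, -13.9681 + -0.7147) = (-8.5335, -14.6828)
End effector: (-8.5335, -14.6828)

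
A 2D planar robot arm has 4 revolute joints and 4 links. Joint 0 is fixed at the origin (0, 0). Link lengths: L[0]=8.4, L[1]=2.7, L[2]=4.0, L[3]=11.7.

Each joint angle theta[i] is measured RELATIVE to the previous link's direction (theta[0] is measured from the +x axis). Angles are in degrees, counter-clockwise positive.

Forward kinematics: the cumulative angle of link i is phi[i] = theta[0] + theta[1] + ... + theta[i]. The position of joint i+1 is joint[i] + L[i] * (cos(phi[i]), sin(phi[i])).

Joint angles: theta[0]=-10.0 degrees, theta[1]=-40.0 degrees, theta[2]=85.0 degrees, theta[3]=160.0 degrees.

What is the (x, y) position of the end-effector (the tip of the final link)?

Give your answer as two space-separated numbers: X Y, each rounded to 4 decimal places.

joint[0] = (0.0000, 0.0000)  (base)
link 0: phi[0] = -10 = -10 deg
  cos(-10 deg) = 0.9848, sin(-10 deg) = -0.1736
  joint[1] = (0.0000, 0.0000) + 8.4 * (0.9848, -0.1736) = (0.0000 + 8.2724, 0.0000 + -1.4586) = (8.2724, -1.4586)
link 1: phi[1] = -10 + -40 = -50 deg
  cos(-50 deg) = 0.6428, sin(-50 deg) = -0.7660
  joint[2] = (8.2724, -1.4586) + 2.7 * (0.6428, -0.7660) = (8.2724 + 1.7355, -1.4586 + -2.0683) = (10.0079, -3.5270)
link 2: phi[2] = -10 + -40 + 85 = 35 deg
  cos(35 deg) = 0.8192, sin(35 deg) = 0.5736
  joint[3] = (10.0079, -3.5270) + 4 * (0.8192, 0.5736) = (10.0079 + 3.2766, -3.5270 + 2.2943) = (13.2845, -1.2327)
link 3: phi[3] = -10 + -40 + 85 + 160 = 195 deg
  cos(195 deg) = -0.9659, sin(195 deg) = -0.2588
  joint[4] = (13.2845, -1.2327) + 11.7 * (-0.9659, -0.2588) = (13.2845 + -11.3013, -1.2327 + -3.0282) = (1.9832, -4.2608)
End effector: (1.9832, -4.2608)

Answer: 1.9832 -4.2608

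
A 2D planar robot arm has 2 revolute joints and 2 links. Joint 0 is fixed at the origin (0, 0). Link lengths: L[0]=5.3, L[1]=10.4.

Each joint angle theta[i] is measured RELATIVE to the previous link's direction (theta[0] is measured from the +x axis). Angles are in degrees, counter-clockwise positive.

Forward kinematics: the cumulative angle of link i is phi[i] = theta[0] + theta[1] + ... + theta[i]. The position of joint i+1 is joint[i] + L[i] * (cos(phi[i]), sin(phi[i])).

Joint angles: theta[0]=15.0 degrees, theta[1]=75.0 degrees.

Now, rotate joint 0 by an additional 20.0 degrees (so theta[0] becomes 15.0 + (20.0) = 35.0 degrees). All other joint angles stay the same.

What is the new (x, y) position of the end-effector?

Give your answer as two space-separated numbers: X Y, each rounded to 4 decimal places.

joint[0] = (0.0000, 0.0000)  (base)
link 0: phi[0] = 35 = 35 deg
  cos(35 deg) = 0.8192, sin(35 deg) = 0.5736
  joint[1] = (0.0000, 0.0000) + 5.3 * (0.8192, 0.5736) = (0.0000 + 4.3415, 0.0000 + 3.0400) = (4.3415, 3.0400)
link 1: phi[1] = 35 + 75 = 110 deg
  cos(110 deg) = -0.3420, sin(110 deg) = 0.9397
  joint[2] = (4.3415, 3.0400) + 10.4 * (-0.3420, 0.9397) = (4.3415 + -3.5570, 3.0400 + 9.7728) = (0.7845, 12.8128)
End effector: (0.7845, 12.8128)

Answer: 0.7845 12.8128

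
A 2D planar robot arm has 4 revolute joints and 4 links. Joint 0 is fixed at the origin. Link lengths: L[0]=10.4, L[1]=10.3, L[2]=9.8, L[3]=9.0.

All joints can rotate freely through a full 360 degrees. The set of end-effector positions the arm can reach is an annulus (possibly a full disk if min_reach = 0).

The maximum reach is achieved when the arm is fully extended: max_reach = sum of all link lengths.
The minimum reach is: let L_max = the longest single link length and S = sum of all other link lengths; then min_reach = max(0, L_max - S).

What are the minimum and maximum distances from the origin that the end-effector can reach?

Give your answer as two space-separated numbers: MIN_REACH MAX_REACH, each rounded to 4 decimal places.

Answer: 0.0000 39.5000

Derivation:
Link lengths: [10.4, 10.3, 9.8, 9.0]
max_reach = 10.4 + 10.3 + 9.8 + 9 = 39.5
L_max = max([10.4, 10.3, 9.8, 9.0]) = 10.4
S (sum of others) = 39.5 - 10.4 = 29.1
min_reach = max(0, 10.4 - 29.1) = max(0, -18.7) = 0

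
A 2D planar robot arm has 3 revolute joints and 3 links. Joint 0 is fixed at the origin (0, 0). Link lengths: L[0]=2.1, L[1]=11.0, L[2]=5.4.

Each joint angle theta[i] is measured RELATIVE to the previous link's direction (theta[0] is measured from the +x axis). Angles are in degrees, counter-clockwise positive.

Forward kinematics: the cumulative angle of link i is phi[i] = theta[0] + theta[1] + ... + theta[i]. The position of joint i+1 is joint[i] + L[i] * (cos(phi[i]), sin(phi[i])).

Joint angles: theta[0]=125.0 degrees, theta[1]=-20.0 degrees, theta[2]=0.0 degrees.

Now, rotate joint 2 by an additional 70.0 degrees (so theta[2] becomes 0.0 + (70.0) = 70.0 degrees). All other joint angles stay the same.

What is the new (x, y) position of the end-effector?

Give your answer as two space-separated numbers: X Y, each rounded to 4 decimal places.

Answer: -9.4310 12.8160

Derivation:
joint[0] = (0.0000, 0.0000)  (base)
link 0: phi[0] = 125 = 125 deg
  cos(125 deg) = -0.5736, sin(125 deg) = 0.8192
  joint[1] = (0.0000, 0.0000) + 2.1 * (-0.5736, 0.8192) = (0.0000 + -1.2045, 0.0000 + 1.7202) = (-1.2045, 1.7202)
link 1: phi[1] = 125 + -20 = 105 deg
  cos(105 deg) = -0.2588, sin(105 deg) = 0.9659
  joint[2] = (-1.2045, 1.7202) + 11 * (-0.2588, 0.9659) = (-1.2045 + -2.8470, 1.7202 + 10.6252) = (-4.0515, 12.3454)
link 2: phi[2] = 125 + -20 + 70 = 175 deg
  cos(175 deg) = -0.9962, sin(175 deg) = 0.0872
  joint[3] = (-4.0515, 12.3454) + 5.4 * (-0.9962, 0.0872) = (-4.0515 + -5.3795, 12.3454 + 0.4706) = (-9.4310, 12.8160)
End effector: (-9.4310, 12.8160)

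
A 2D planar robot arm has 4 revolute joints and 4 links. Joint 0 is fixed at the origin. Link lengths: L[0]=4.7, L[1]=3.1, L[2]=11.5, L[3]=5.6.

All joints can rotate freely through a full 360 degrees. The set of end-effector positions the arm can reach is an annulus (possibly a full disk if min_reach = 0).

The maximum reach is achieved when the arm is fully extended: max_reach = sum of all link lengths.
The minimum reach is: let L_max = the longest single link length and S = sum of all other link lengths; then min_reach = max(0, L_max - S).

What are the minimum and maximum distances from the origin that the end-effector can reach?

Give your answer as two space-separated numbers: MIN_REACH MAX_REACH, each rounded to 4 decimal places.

Answer: 0.0000 24.9000

Derivation:
Link lengths: [4.7, 3.1, 11.5, 5.6]
max_reach = 4.7 + 3.1 + 11.5 + 5.6 = 24.9
L_max = max([4.7, 3.1, 11.5, 5.6]) = 11.5
S (sum of others) = 24.9 - 11.5 = 13.4
min_reach = max(0, 11.5 - 13.4) = max(0, -1.9) = 0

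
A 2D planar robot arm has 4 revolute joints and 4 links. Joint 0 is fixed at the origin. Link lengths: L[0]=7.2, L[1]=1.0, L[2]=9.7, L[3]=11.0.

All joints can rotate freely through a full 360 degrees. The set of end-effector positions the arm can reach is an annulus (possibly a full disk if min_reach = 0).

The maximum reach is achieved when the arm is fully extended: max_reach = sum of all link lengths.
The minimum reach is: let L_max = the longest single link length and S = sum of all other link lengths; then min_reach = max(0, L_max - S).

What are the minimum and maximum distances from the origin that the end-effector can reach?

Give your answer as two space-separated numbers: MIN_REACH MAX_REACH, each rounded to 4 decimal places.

Link lengths: [7.2, 1.0, 9.7, 11.0]
max_reach = 7.2 + 1 + 9.7 + 11 = 28.9
L_max = max([7.2, 1.0, 9.7, 11.0]) = 11
S (sum of others) = 28.9 - 11 = 17.9
min_reach = max(0, 11 - 17.9) = max(0, -6.9) = 0

Answer: 0.0000 28.9000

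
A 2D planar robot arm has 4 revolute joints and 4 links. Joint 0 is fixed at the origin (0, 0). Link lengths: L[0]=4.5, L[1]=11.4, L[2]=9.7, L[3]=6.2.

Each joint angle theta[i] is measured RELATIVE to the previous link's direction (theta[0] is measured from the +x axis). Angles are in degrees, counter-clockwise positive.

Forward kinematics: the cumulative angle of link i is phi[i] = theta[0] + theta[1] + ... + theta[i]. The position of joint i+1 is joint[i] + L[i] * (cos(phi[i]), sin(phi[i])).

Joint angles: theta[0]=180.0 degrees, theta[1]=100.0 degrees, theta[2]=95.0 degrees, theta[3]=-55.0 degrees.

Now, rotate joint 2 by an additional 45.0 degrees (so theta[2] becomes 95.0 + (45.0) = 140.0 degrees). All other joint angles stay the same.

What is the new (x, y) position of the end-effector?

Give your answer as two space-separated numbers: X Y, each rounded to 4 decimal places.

Answer: 8.5060 -2.2860

Derivation:
joint[0] = (0.0000, 0.0000)  (base)
link 0: phi[0] = 180 = 180 deg
  cos(180 deg) = -1.0000, sin(180 deg) = 0.0000
  joint[1] = (0.0000, 0.0000) + 4.5 * (-1.0000, 0.0000) = (0.0000 + -4.5000, 0.0000 + 0.0000) = (-4.5000, 0.0000)
link 1: phi[1] = 180 + 100 = 280 deg
  cos(280 deg) = 0.1736, sin(280 deg) = -0.9848
  joint[2] = (-4.5000, 0.0000) + 11.4 * (0.1736, -0.9848) = (-4.5000 + 1.9796, 0.0000 + -11.2268) = (-2.5204, -11.2268)
link 2: phi[2] = 180 + 100 + 140 = 420 deg
  cos(420 deg) = 0.5000, sin(420 deg) = 0.8660
  joint[3] = (-2.5204, -11.2268) + 9.7 * (0.5000, 0.8660) = (-2.5204 + 4.8500, -11.2268 + 8.4004) = (2.3296, -2.8264)
link 3: phi[3] = 180 + 100 + 140 + -55 = 365 deg
  cos(365 deg) = 0.9962, sin(365 deg) = 0.0872
  joint[4] = (2.3296, -2.8264) + 6.2 * (0.9962, 0.0872) = (2.3296 + 6.1764, -2.8264 + 0.5404) = (8.5060, -2.2860)
End effector: (8.5060, -2.2860)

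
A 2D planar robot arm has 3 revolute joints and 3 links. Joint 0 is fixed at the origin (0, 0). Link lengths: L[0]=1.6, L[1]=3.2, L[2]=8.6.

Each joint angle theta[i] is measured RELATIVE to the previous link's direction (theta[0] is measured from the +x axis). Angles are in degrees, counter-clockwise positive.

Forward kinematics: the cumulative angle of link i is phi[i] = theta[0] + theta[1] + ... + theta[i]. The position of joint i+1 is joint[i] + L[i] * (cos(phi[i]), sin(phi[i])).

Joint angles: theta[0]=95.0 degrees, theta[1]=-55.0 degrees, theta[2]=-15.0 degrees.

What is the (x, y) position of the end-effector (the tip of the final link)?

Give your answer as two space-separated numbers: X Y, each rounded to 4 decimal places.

Answer: 10.1061 7.2853

Derivation:
joint[0] = (0.0000, 0.0000)  (base)
link 0: phi[0] = 95 = 95 deg
  cos(95 deg) = -0.0872, sin(95 deg) = 0.9962
  joint[1] = (0.0000, 0.0000) + 1.6 * (-0.0872, 0.9962) = (0.0000 + -0.1394, 0.0000 + 1.5939) = (-0.1394, 1.5939)
link 1: phi[1] = 95 + -55 = 40 deg
  cos(40 deg) = 0.7660, sin(40 deg) = 0.6428
  joint[2] = (-0.1394, 1.5939) + 3.2 * (0.7660, 0.6428) = (-0.1394 + 2.4513, 1.5939 + 2.0569) = (2.3119, 3.6508)
link 2: phi[2] = 95 + -55 + -15 = 25 deg
  cos(25 deg) = 0.9063, sin(25 deg) = 0.4226
  joint[3] = (2.3119, 3.6508) + 8.6 * (0.9063, 0.4226) = (2.3119 + 7.7942, 3.6508 + 3.6345) = (10.1061, 7.2853)
End effector: (10.1061, 7.2853)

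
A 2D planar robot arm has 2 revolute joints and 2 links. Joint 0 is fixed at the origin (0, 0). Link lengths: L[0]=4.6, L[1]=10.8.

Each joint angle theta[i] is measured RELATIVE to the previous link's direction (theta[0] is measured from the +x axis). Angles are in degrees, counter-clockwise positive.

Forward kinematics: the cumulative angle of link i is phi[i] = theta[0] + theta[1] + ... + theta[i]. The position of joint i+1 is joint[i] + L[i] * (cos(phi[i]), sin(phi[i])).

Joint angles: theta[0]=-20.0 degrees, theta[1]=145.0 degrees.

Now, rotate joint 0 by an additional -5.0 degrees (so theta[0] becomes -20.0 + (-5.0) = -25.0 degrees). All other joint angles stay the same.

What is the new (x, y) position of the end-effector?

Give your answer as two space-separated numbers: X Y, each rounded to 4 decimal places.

Answer: -1.2310 7.4090

Derivation:
joint[0] = (0.0000, 0.0000)  (base)
link 0: phi[0] = -25 = -25 deg
  cos(-25 deg) = 0.9063, sin(-25 deg) = -0.4226
  joint[1] = (0.0000, 0.0000) + 4.6 * (0.9063, -0.4226) = (0.0000 + 4.1690, 0.0000 + -1.9440) = (4.1690, -1.9440)
link 1: phi[1] = -25 + 145 = 120 deg
  cos(120 deg) = -0.5000, sin(120 deg) = 0.8660
  joint[2] = (4.1690, -1.9440) + 10.8 * (-0.5000, 0.8660) = (4.1690 + -5.4000, -1.9440 + 9.3531) = (-1.2310, 7.4090)
End effector: (-1.2310, 7.4090)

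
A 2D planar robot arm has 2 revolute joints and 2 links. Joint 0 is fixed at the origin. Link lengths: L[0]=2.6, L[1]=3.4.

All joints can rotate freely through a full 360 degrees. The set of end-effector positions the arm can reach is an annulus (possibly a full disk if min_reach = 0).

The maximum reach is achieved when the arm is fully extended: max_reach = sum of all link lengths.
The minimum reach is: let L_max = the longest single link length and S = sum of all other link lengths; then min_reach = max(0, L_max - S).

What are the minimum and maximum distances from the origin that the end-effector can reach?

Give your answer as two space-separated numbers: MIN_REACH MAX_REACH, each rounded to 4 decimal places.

Link lengths: [2.6, 3.4]
max_reach = 2.6 + 3.4 = 6
L_max = max([2.6, 3.4]) = 3.4
S (sum of others) = 6 - 3.4 = 2.6
min_reach = max(0, 3.4 - 2.6) = max(0, 0.8) = 0.8

Answer: 0.8000 6.0000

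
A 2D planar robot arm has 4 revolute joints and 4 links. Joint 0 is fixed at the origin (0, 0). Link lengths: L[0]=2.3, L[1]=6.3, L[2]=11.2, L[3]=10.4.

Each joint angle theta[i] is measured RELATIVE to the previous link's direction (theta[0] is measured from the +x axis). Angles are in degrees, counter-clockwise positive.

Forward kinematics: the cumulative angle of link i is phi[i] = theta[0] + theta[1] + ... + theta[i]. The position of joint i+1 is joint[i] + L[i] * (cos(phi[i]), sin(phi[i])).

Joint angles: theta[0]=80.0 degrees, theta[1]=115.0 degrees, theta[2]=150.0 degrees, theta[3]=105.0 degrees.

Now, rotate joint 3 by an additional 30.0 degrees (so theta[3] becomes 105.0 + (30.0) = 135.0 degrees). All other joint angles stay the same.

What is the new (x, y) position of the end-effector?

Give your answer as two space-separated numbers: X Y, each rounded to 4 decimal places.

joint[0] = (0.0000, 0.0000)  (base)
link 0: phi[0] = 80 = 80 deg
  cos(80 deg) = 0.1736, sin(80 deg) = 0.9848
  joint[1] = (0.0000, 0.0000) + 2.3 * (0.1736, 0.9848) = (0.0000 + 0.3994, 0.0000 + 2.2651) = (0.3994, 2.2651)
link 1: phi[1] = 80 + 115 = 195 deg
  cos(195 deg) = -0.9659, sin(195 deg) = -0.2588
  joint[2] = (0.3994, 2.2651) + 6.3 * (-0.9659, -0.2588) = (0.3994 + -6.0853, 2.2651 + -1.6306) = (-5.6859, 0.6345)
link 2: phi[2] = 80 + 115 + 150 = 345 deg
  cos(345 deg) = 0.9659, sin(345 deg) = -0.2588
  joint[3] = (-5.6859, 0.6345) + 11.2 * (0.9659, -0.2588) = (-5.6859 + 10.8184, 0.6345 + -2.8988) = (5.1324, -2.2643)
link 3: phi[3] = 80 + 115 + 150 + 135 = 480 deg
  cos(480 deg) = -0.5000, sin(480 deg) = 0.8660
  joint[4] = (5.1324, -2.2643) + 10.4 * (-0.5000, 0.8660) = (5.1324 + -5.2000, -2.2643 + 9.0067) = (-0.0676, 6.7424)
End effector: (-0.0676, 6.7424)

Answer: -0.0676 6.7424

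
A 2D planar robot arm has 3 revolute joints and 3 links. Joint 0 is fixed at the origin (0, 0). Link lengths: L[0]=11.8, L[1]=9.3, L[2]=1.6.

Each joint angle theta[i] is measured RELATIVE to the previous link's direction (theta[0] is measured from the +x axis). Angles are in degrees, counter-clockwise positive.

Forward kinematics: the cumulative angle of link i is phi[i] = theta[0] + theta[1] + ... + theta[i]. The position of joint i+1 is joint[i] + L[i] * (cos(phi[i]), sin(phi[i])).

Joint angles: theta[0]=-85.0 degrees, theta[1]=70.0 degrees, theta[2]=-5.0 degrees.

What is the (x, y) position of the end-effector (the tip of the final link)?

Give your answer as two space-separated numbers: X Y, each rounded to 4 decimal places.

Answer: 11.5151 -14.7093

Derivation:
joint[0] = (0.0000, 0.0000)  (base)
link 0: phi[0] = -85 = -85 deg
  cos(-85 deg) = 0.0872, sin(-85 deg) = -0.9962
  joint[1] = (0.0000, 0.0000) + 11.8 * (0.0872, -0.9962) = (0.0000 + 1.0284, 0.0000 + -11.7551) = (1.0284, -11.7551)
link 1: phi[1] = -85 + 70 = -15 deg
  cos(-15 deg) = 0.9659, sin(-15 deg) = -0.2588
  joint[2] = (1.0284, -11.7551) + 9.3 * (0.9659, -0.2588) = (1.0284 + 8.9831, -11.7551 + -2.4070) = (10.0115, -14.1621)
link 2: phi[2] = -85 + 70 + -5 = -20 deg
  cos(-20 deg) = 0.9397, sin(-20 deg) = -0.3420
  joint[3] = (10.0115, -14.1621) + 1.6 * (0.9397, -0.3420) = (10.0115 + 1.5035, -14.1621 + -0.5472) = (11.5151, -14.7093)
End effector: (11.5151, -14.7093)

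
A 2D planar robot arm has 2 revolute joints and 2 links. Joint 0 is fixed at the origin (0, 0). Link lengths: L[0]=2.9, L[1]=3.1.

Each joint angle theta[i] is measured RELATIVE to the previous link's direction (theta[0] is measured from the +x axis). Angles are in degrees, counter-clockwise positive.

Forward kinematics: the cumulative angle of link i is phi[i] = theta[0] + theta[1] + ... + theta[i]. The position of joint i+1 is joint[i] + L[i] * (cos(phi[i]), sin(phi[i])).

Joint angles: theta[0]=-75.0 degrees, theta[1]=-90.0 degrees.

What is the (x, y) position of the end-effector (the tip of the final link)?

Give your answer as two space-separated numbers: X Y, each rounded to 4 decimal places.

Answer: -2.2438 -3.6035

Derivation:
joint[0] = (0.0000, 0.0000)  (base)
link 0: phi[0] = -75 = -75 deg
  cos(-75 deg) = 0.2588, sin(-75 deg) = -0.9659
  joint[1] = (0.0000, 0.0000) + 2.9 * (0.2588, -0.9659) = (0.0000 + 0.7506, 0.0000 + -2.8012) = (0.7506, -2.8012)
link 1: phi[1] = -75 + -90 = -165 deg
  cos(-165 deg) = -0.9659, sin(-165 deg) = -0.2588
  joint[2] = (0.7506, -2.8012) + 3.1 * (-0.9659, -0.2588) = (0.7506 + -2.9944, -2.8012 + -0.8023) = (-2.2438, -3.6035)
End effector: (-2.2438, -3.6035)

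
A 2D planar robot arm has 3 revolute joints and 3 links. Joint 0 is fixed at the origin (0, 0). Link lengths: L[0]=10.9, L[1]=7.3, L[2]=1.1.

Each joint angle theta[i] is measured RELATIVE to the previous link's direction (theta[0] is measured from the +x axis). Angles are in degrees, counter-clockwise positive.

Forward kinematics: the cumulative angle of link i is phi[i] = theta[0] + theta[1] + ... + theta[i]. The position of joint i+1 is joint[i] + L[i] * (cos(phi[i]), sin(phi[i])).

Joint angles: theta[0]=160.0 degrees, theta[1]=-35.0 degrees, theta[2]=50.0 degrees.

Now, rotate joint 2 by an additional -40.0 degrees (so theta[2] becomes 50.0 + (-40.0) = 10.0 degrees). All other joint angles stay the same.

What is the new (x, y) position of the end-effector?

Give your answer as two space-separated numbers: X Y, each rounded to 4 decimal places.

joint[0] = (0.0000, 0.0000)  (base)
link 0: phi[0] = 160 = 160 deg
  cos(160 deg) = -0.9397, sin(160 deg) = 0.3420
  joint[1] = (0.0000, 0.0000) + 10.9 * (-0.9397, 0.3420) = (0.0000 + -10.2426, 0.0000 + 3.7280) = (-10.2426, 3.7280)
link 1: phi[1] = 160 + -35 = 125 deg
  cos(125 deg) = -0.5736, sin(125 deg) = 0.8192
  joint[2] = (-10.2426, 3.7280) + 7.3 * (-0.5736, 0.8192) = (-10.2426 + -4.1871, 3.7280 + 5.9798) = (-14.4298, 9.7078)
link 2: phi[2] = 160 + -35 + 10 = 135 deg
  cos(135 deg) = -0.7071, sin(135 deg) = 0.7071
  joint[3] = (-14.4298, 9.7078) + 1.1 * (-0.7071, 0.7071) = (-14.4298 + -0.7778, 9.7078 + 0.7778) = (-15.2076, 10.4856)
End effector: (-15.2076, 10.4856)

Answer: -15.2076 10.4856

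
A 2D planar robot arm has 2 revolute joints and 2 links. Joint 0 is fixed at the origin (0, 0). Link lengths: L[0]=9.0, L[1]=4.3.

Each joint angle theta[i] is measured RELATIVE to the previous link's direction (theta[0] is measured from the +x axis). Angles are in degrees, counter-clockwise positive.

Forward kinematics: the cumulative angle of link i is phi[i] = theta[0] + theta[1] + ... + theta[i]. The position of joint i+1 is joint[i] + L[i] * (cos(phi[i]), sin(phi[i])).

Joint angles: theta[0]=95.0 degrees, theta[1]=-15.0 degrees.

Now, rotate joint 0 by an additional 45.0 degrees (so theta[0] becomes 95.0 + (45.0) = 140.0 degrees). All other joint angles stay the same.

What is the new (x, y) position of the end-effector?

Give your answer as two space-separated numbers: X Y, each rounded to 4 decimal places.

joint[0] = (0.0000, 0.0000)  (base)
link 0: phi[0] = 140 = 140 deg
  cos(140 deg) = -0.7660, sin(140 deg) = 0.6428
  joint[1] = (0.0000, 0.0000) + 9 * (-0.7660, 0.6428) = (0.0000 + -6.8944, 0.0000 + 5.7851) = (-6.8944, 5.7851)
link 1: phi[1] = 140 + -15 = 125 deg
  cos(125 deg) = -0.5736, sin(125 deg) = 0.8192
  joint[2] = (-6.8944, 5.7851) + 4.3 * (-0.5736, 0.8192) = (-6.8944 + -2.4664, 5.7851 + 3.5224) = (-9.3608, 9.3074)
End effector: (-9.3608, 9.3074)

Answer: -9.3608 9.3074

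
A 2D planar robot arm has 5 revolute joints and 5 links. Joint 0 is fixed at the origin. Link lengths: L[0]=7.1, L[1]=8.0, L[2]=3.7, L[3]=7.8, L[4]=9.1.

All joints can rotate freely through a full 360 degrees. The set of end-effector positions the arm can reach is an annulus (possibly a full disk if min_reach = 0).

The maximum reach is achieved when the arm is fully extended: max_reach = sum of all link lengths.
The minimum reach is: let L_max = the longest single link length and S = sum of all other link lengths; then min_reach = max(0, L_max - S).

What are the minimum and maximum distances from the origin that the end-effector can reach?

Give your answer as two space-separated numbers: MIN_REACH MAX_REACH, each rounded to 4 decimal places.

Answer: 0.0000 35.7000

Derivation:
Link lengths: [7.1, 8.0, 3.7, 7.8, 9.1]
max_reach = 7.1 + 8 + 3.7 + 7.8 + 9.1 = 35.7
L_max = max([7.1, 8.0, 3.7, 7.8, 9.1]) = 9.1
S (sum of others) = 35.7 - 9.1 = 26.6
min_reach = max(0, 9.1 - 26.6) = max(0, -17.5) = 0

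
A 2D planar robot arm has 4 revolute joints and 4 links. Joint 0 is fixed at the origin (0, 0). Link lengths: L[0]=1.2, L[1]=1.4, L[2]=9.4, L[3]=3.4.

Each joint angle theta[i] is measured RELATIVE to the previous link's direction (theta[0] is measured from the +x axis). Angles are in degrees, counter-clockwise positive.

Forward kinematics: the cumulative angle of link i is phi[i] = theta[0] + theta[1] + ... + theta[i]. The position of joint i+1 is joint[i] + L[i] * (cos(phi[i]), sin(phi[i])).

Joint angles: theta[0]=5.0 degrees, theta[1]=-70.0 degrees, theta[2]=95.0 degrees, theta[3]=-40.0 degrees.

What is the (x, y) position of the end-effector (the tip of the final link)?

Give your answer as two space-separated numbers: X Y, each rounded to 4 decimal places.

joint[0] = (0.0000, 0.0000)  (base)
link 0: phi[0] = 5 = 5 deg
  cos(5 deg) = 0.9962, sin(5 deg) = 0.0872
  joint[1] = (0.0000, 0.0000) + 1.2 * (0.9962, 0.0872) = (0.0000 + 1.1954, 0.0000 + 0.1046) = (1.1954, 0.1046)
link 1: phi[1] = 5 + -70 = -65 deg
  cos(-65 deg) = 0.4226, sin(-65 deg) = -0.9063
  joint[2] = (1.1954, 0.1046) + 1.4 * (0.4226, -0.9063) = (1.1954 + 0.5917, 0.1046 + -1.2688) = (1.7871, -1.1642)
link 2: phi[2] = 5 + -70 + 95 = 30 deg
  cos(30 deg) = 0.8660, sin(30 deg) = 0.5000
  joint[3] = (1.7871, -1.1642) + 9.4 * (0.8660, 0.5000) = (1.7871 + 8.1406, -1.1642 + 4.7000) = (9.9277, 3.5358)
link 3: phi[3] = 5 + -70 + 95 + -40 = -10 deg
  cos(-10 deg) = 0.9848, sin(-10 deg) = -0.1736
  joint[4] = (9.9277, 3.5358) + 3.4 * (0.9848, -0.1736) = (9.9277 + 3.3483, 3.5358 + -0.5904) = (13.2761, 2.9454)
End effector: (13.2761, 2.9454)

Answer: 13.2761 2.9454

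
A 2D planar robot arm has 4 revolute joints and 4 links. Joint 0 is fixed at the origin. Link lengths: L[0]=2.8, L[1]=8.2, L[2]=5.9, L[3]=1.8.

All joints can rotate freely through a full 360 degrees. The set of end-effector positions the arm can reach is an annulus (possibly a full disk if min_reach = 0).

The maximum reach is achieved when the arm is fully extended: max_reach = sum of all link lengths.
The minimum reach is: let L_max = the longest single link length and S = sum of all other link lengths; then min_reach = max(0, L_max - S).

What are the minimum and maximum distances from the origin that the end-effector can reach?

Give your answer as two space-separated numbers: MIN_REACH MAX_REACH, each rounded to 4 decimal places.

Answer: 0.0000 18.7000

Derivation:
Link lengths: [2.8, 8.2, 5.9, 1.8]
max_reach = 2.8 + 8.2 + 5.9 + 1.8 = 18.7
L_max = max([2.8, 8.2, 5.9, 1.8]) = 8.2
S (sum of others) = 18.7 - 8.2 = 10.5
min_reach = max(0, 8.2 - 10.5) = max(0, -2.3) = 0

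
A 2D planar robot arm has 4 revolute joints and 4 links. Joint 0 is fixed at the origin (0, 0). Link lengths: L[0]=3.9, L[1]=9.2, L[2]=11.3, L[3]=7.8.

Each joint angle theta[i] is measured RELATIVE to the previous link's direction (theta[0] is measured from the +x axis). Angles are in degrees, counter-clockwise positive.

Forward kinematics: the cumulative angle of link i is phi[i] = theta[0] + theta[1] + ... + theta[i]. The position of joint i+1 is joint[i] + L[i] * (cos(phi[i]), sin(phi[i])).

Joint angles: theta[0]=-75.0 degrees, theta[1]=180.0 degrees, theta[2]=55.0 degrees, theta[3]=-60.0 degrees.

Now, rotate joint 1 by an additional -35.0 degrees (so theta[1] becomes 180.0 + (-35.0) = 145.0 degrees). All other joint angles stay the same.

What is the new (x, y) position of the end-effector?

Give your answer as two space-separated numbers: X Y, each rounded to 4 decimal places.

Answer: 0.9710 21.2037

Derivation:
joint[0] = (0.0000, 0.0000)  (base)
link 0: phi[0] = -75 = -75 deg
  cos(-75 deg) = 0.2588, sin(-75 deg) = -0.9659
  joint[1] = (0.0000, 0.0000) + 3.9 * (0.2588, -0.9659) = (0.0000 + 1.0094, 0.0000 + -3.7671) = (1.0094, -3.7671)
link 1: phi[1] = -75 + 145 = 70 deg
  cos(70 deg) = 0.3420, sin(70 deg) = 0.9397
  joint[2] = (1.0094, -3.7671) + 9.2 * (0.3420, 0.9397) = (1.0094 + 3.1466, -3.7671 + 8.6452) = (4.1560, 4.8781)
link 2: phi[2] = -75 + 145 + 55 = 125 deg
  cos(125 deg) = -0.5736, sin(125 deg) = 0.8192
  joint[3] = (4.1560, 4.8781) + 11.3 * (-0.5736, 0.8192) = (4.1560 + -6.4814, 4.8781 + 9.2564) = (-2.3254, 14.1345)
link 3: phi[3] = -75 + 145 + 55 + -60 = 65 deg
  cos(65 deg) = 0.4226, sin(65 deg) = 0.9063
  joint[4] = (-2.3254, 14.1345) + 7.8 * (0.4226, 0.9063) = (-2.3254 + 3.2964, 14.1345 + 7.0692) = (0.9710, 21.2037)
End effector: (0.9710, 21.2037)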